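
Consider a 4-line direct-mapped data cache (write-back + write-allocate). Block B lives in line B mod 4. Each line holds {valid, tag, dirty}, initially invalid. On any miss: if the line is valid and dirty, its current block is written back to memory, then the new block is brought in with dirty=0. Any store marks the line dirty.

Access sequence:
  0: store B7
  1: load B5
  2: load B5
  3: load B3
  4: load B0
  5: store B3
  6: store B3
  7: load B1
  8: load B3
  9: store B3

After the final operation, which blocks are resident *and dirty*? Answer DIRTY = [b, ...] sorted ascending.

  0 | W B7 → L3 miss [D]
  1 | R B5 → L1 miss [-]
  2 | R B5 → L1 hit [-]
  3 | R B3 → L3 miss wb→B7 [-]
  4 | R B0 → L0 miss [-]
  5 | W B3 → L3 hit [D]
  6 | W B3 → L3 hit [D]
  7 | R B1 → L1 miss [-]
  8 | R B3 → L3 hit [D]
  9 | W B3 → L3 hit [D]

DIRTY = [3]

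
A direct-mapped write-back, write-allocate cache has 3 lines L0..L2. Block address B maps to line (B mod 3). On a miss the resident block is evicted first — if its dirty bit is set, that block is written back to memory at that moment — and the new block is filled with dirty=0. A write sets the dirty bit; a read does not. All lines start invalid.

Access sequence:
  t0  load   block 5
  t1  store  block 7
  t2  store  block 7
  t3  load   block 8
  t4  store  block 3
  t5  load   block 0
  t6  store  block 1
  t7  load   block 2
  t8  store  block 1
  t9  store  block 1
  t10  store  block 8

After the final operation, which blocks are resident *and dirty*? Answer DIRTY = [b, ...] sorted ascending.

DIRTY = [1, 8]

0: R B5 -> L2 miss  d=-]
1: W B7 -> L1 miss  d=D]
2: W B7 -> L1 hit  d=D]
3: R B8 -> L2 miss  d=-]
4: W B3 -> L0 miss  d=D]
5: R B0 -> L0 miss wb->B3  d=-]
6: W B1 -> L1 miss wb->B7  d=D]
7: R B2 -> L2 miss  d=-]
8: W B1 -> L1 hit  d=D]
9: W B1 -> L1 hit  d=D]
10: W B8 -> L2 miss  d=D]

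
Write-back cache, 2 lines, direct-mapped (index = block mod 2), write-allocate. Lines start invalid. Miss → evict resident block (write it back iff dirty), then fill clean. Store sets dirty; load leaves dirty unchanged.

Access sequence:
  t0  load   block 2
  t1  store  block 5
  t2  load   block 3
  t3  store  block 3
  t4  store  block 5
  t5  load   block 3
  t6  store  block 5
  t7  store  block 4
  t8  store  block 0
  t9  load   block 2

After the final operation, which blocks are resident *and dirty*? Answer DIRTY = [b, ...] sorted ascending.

0: R B2 -> L0 miss  d=-]
1: W B5 -> L1 miss  d=D]
2: R B3 -> L1 miss wb->B5  d=-]
3: W B3 -> L1 hit  d=D]
4: W B5 -> L1 miss wb->B3  d=D]
5: R B3 -> L1 miss wb->B5  d=-]
6: W B5 -> L1 miss  d=D]
7: W B4 -> L0 miss  d=D]
8: W B0 -> L0 miss wb->B4  d=D]
9: R B2 -> L0 miss wb->B0  d=-]

DIRTY = [5]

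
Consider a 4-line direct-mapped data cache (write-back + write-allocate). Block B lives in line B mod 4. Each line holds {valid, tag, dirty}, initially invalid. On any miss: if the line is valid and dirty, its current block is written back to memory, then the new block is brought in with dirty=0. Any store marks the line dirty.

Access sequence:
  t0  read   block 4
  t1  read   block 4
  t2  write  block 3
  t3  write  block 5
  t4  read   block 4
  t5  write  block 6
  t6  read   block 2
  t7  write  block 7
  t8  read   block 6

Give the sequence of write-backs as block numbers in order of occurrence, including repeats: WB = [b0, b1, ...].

0: R B4 -> L0 miss  d=-]
1: R B4 -> L0 hit  d=-]
2: W B3 -> L3 miss  d=D]
3: W B5 -> L1 miss  d=D]
4: R B4 -> L0 hit  d=-]
5: W B6 -> L2 miss  d=D]
6: R B2 -> L2 miss wb->B6  d=-]
7: W B7 -> L3 miss wb->B3  d=D]
8: R B6 -> L2 miss  d=-]

WB = [6, 3]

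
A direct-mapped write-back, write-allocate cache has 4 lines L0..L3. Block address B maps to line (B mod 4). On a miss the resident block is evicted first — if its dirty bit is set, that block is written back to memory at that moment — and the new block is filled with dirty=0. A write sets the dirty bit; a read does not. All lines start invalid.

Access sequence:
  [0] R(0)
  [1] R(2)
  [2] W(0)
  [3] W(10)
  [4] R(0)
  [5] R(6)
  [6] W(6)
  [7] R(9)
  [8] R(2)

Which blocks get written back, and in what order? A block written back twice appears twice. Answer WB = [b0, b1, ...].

WB = [10, 6]

  0 | R B0 → L0 miss [-]
  1 | R B2 → L2 miss [-]
  2 | W B0 → L0 hit [D]
  3 | W B10 → L2 miss [D]
  4 | R B0 → L0 hit [D]
  5 | R B6 → L2 miss wb→B10 [-]
  6 | W B6 → L2 hit [D]
  7 | R B9 → L1 miss [-]
  8 | R B2 → L2 miss wb→B6 [-]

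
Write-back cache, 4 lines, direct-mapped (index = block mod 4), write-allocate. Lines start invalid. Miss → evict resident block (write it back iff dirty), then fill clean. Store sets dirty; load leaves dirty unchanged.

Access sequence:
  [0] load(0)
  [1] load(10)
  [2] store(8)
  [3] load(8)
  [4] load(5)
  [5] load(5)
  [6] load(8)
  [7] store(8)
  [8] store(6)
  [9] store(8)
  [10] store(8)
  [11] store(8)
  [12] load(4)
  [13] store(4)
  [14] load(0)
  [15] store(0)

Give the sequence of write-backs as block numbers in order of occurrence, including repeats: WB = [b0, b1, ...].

0: R B0 → L0 miss [-]
1: R B10 → L2 miss [-]
2: W B8 → L0 miss [D]
3: R B8 → L0 hit [D]
4: R B5 → L1 miss [-]
5: R B5 → L1 hit [-]
6: R B8 → L0 hit [D]
7: W B8 → L0 hit [D]
8: W B6 → L2 miss [D]
9: W B8 → L0 hit [D]
10: W B8 → L0 hit [D]
11: W B8 → L0 hit [D]
12: R B4 → L0 miss wb→B8 [-]
13: W B4 → L0 hit [D]
14: R B0 → L0 miss wb→B4 [-]
15: W B0 → L0 hit [D]

WB = [8, 4]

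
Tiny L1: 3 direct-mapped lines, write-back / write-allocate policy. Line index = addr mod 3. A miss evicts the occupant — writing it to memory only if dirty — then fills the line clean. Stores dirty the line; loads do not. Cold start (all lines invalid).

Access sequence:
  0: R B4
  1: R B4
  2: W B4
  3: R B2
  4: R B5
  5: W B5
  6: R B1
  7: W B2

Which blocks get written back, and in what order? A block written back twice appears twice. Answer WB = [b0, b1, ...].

  0 | R B4 → L1 miss [-]
  1 | R B4 → L1 hit [-]
  2 | W B4 → L1 hit [D]
  3 | R B2 → L2 miss [-]
  4 | R B5 → L2 miss [-]
  5 | W B5 → L2 hit [D]
  6 | R B1 → L1 miss wb→B4 [-]
  7 | W B2 → L2 miss wb→B5 [D]

WB = [4, 5]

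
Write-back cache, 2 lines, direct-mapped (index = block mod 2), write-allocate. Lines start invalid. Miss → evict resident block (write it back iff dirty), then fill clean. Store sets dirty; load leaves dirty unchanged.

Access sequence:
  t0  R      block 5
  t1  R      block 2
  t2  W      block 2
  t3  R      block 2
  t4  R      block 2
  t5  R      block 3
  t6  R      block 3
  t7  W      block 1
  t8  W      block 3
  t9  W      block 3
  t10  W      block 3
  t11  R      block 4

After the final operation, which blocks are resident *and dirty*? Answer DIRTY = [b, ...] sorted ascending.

0: R B5 -> L1 miss  d=-]
1: R B2 -> L0 miss  d=-]
2: W B2 -> L0 hit  d=D]
3: R B2 -> L0 hit  d=D]
4: R B2 -> L0 hit  d=D]
5: R B3 -> L1 miss  d=-]
6: R B3 -> L1 hit  d=-]
7: W B1 -> L1 miss  d=D]
8: W B3 -> L1 miss wb->B1  d=D]
9: W B3 -> L1 hit  d=D]
10: W B3 -> L1 hit  d=D]
11: R B4 -> L0 miss wb->B2  d=-]

DIRTY = [3]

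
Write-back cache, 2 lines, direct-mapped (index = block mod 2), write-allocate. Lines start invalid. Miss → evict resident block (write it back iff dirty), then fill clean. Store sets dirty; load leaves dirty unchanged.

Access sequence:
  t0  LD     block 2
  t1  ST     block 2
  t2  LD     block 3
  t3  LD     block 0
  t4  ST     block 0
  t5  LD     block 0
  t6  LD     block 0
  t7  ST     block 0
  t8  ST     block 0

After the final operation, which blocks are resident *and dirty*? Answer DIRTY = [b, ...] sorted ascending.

0: R B2 -> L0 miss  d=-]
1: W B2 -> L0 hit  d=D]
2: R B3 -> L1 miss  d=-]
3: R B0 -> L0 miss wb->B2  d=-]
4: W B0 -> L0 hit  d=D]
5: R B0 -> L0 hit  d=D]
6: R B0 -> L0 hit  d=D]
7: W B0 -> L0 hit  d=D]
8: W B0 -> L0 hit  d=D]

DIRTY = [0]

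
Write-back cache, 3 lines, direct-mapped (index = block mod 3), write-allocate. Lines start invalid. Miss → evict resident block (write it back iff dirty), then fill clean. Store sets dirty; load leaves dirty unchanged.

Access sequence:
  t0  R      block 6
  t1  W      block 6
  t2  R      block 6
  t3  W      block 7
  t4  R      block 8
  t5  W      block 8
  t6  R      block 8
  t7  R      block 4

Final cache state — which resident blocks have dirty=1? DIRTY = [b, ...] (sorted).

  0 | R B6 → L0 miss [-]
  1 | W B6 → L0 hit [D]
  2 | R B6 → L0 hit [D]
  3 | W B7 → L1 miss [D]
  4 | R B8 → L2 miss [-]
  5 | W B8 → L2 hit [D]
  6 | R B8 → L2 hit [D]
  7 | R B4 → L1 miss wb→B7 [-]

DIRTY = [6, 8]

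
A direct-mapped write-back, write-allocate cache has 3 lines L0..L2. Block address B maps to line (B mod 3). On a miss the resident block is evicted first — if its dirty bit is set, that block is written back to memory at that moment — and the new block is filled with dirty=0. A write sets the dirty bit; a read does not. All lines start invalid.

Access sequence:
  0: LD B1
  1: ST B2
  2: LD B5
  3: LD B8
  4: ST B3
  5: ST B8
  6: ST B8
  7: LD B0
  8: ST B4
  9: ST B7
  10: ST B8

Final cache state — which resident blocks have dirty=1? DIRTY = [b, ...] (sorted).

DIRTY = [7, 8]

0: R B1 → L1 miss [-]
1: W B2 → L2 miss [D]
2: R B5 → L2 miss wb→B2 [-]
3: R B8 → L2 miss [-]
4: W B3 → L0 miss [D]
5: W B8 → L2 hit [D]
6: W B8 → L2 hit [D]
7: R B0 → L0 miss wb→B3 [-]
8: W B4 → L1 miss [D]
9: W B7 → L1 miss wb→B4 [D]
10: W B8 → L2 hit [D]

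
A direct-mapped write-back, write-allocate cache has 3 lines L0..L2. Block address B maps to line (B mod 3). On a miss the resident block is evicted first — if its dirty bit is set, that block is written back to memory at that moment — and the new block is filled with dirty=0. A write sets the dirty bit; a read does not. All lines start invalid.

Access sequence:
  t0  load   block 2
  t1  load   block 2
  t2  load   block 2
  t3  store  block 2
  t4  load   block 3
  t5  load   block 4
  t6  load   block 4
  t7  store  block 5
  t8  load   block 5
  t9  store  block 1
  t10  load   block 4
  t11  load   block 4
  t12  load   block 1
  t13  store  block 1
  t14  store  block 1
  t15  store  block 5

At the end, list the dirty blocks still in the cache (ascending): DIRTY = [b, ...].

DIRTY = [1, 5]

0: R B2 → L2 miss [-]
1: R B2 → L2 hit [-]
2: R B2 → L2 hit [-]
3: W B2 → L2 hit [D]
4: R B3 → L0 miss [-]
5: R B4 → L1 miss [-]
6: R B4 → L1 hit [-]
7: W B5 → L2 miss wb→B2 [D]
8: R B5 → L2 hit [D]
9: W B1 → L1 miss [D]
10: R B4 → L1 miss wb→B1 [-]
11: R B4 → L1 hit [-]
12: R B1 → L1 miss [-]
13: W B1 → L1 hit [D]
14: W B1 → L1 hit [D]
15: W B5 → L2 hit [D]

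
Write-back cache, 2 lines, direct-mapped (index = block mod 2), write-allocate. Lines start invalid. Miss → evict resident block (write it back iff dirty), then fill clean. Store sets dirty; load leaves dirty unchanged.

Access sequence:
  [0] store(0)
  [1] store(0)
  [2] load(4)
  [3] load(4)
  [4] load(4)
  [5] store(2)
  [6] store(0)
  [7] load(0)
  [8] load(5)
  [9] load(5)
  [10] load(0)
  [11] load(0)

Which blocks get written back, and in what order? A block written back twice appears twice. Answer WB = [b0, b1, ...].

WB = [0, 2]

0: W B0 -> L0 miss  d=D]
1: W B0 -> L0 hit  d=D]
2: R B4 -> L0 miss wb->B0  d=-]
3: R B4 -> L0 hit  d=-]
4: R B4 -> L0 hit  d=-]
5: W B2 -> L0 miss  d=D]
6: W B0 -> L0 miss wb->B2  d=D]
7: R B0 -> L0 hit  d=D]
8: R B5 -> L1 miss  d=-]
9: R B5 -> L1 hit  d=-]
10: R B0 -> L0 hit  d=D]
11: R B0 -> L0 hit  d=D]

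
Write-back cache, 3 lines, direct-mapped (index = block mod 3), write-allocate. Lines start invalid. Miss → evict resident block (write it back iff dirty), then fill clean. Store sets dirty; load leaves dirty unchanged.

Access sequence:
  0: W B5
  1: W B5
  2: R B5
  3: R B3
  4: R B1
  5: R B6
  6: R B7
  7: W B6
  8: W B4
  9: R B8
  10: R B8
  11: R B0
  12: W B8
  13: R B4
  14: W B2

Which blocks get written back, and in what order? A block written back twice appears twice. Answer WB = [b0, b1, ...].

0: W B5 → L2 miss [D]
1: W B5 → L2 hit [D]
2: R B5 → L2 hit [D]
3: R B3 → L0 miss [-]
4: R B1 → L1 miss [-]
5: R B6 → L0 miss [-]
6: R B7 → L1 miss [-]
7: W B6 → L0 hit [D]
8: W B4 → L1 miss [D]
9: R B8 → L2 miss wb→B5 [-]
10: R B8 → L2 hit [-]
11: R B0 → L0 miss wb→B6 [-]
12: W B8 → L2 hit [D]
13: R B4 → L1 hit [D]
14: W B2 → L2 miss wb→B8 [D]

WB = [5, 6, 8]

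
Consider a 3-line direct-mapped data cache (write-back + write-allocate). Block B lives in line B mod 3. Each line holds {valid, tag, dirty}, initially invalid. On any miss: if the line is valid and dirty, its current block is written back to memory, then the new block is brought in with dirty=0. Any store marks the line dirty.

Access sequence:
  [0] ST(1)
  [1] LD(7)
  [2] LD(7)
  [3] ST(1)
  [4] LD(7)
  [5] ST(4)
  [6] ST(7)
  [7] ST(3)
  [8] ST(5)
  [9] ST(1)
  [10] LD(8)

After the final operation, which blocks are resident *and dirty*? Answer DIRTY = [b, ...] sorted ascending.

DIRTY = [1, 3]

  0 | W B1 → L1 miss [D]
  1 | R B7 → L1 miss wb→B1 [-]
  2 | R B7 → L1 hit [-]
  3 | W B1 → L1 miss [D]
  4 | R B7 → L1 miss wb→B1 [-]
  5 | W B4 → L1 miss [D]
  6 | W B7 → L1 miss wb→B4 [D]
  7 | W B3 → L0 miss [D]
  8 | W B5 → L2 miss [D]
  9 | W B1 → L1 miss wb→B7 [D]
  10 | R B8 → L2 miss wb→B5 [-]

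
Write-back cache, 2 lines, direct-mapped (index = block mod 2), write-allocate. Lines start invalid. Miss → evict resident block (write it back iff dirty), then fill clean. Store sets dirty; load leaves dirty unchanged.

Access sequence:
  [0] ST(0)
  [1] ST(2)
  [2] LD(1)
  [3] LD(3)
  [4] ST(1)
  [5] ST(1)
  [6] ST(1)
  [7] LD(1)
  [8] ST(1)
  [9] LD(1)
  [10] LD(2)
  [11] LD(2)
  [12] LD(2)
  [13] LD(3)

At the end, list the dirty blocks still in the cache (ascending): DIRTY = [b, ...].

DIRTY = [2]

  0 | W B0 → L0 miss [D]
  1 | W B2 → L0 miss wb→B0 [D]
  2 | R B1 → L1 miss [-]
  3 | R B3 → L1 miss [-]
  4 | W B1 → L1 miss [D]
  5 | W B1 → L1 hit [D]
  6 | W B1 → L1 hit [D]
  7 | R B1 → L1 hit [D]
  8 | W B1 → L1 hit [D]
  9 | R B1 → L1 hit [D]
  10 | R B2 → L0 hit [D]
  11 | R B2 → L0 hit [D]
  12 | R B2 → L0 hit [D]
  13 | R B3 → L1 miss wb→B1 [-]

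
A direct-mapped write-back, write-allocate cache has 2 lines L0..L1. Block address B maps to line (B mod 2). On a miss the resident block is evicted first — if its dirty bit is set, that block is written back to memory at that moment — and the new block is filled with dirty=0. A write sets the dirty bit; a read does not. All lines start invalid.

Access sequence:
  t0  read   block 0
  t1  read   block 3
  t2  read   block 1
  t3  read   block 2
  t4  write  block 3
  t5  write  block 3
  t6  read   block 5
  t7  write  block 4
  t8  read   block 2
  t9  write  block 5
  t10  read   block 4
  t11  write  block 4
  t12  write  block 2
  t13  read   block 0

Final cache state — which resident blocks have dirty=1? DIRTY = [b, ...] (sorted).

0: R B0 -> L0 miss  d=-]
1: R B3 -> L1 miss  d=-]
2: R B1 -> L1 miss  d=-]
3: R B2 -> L0 miss  d=-]
4: W B3 -> L1 miss  d=D]
5: W B3 -> L1 hit  d=D]
6: R B5 -> L1 miss wb->B3  d=-]
7: W B4 -> L0 miss  d=D]
8: R B2 -> L0 miss wb->B4  d=-]
9: W B5 -> L1 hit  d=D]
10: R B4 -> L0 miss  d=-]
11: W B4 -> L0 hit  d=D]
12: W B2 -> L0 miss wb->B4  d=D]
13: R B0 -> L0 miss wb->B2  d=-]

DIRTY = [5]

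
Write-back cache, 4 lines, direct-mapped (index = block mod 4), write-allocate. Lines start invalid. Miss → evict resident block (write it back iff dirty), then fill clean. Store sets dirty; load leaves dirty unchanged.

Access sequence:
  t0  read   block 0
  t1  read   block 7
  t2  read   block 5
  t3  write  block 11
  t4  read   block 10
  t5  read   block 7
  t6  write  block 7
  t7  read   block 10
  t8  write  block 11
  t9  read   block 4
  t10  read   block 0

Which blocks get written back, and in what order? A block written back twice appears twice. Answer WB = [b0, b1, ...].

  0 | R B0 → L0 miss [-]
  1 | R B7 → L3 miss [-]
  2 | R B5 → L1 miss [-]
  3 | W B11 → L3 miss [D]
  4 | R B10 → L2 miss [-]
  5 | R B7 → L3 miss wb→B11 [-]
  6 | W B7 → L3 hit [D]
  7 | R B10 → L2 hit [-]
  8 | W B11 → L3 miss wb→B7 [D]
  9 | R B4 → L0 miss [-]
  10 | R B0 → L0 miss [-]

WB = [11, 7]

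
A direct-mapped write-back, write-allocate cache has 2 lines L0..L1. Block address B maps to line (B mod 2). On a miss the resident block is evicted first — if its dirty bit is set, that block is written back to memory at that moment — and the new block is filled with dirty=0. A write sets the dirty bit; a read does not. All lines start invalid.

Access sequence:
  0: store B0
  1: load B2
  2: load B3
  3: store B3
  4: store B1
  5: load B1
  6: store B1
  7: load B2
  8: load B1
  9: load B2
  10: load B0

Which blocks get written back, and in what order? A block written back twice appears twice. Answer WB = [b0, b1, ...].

  0 | W B0 → L0 miss [D]
  1 | R B2 → L0 miss wb→B0 [-]
  2 | R B3 → L1 miss [-]
  3 | W B3 → L1 hit [D]
  4 | W B1 → L1 miss wb→B3 [D]
  5 | R B1 → L1 hit [D]
  6 | W B1 → L1 hit [D]
  7 | R B2 → L0 hit [-]
  8 | R B1 → L1 hit [D]
  9 | R B2 → L0 hit [-]
  10 | R B0 → L0 miss [-]

WB = [0, 3]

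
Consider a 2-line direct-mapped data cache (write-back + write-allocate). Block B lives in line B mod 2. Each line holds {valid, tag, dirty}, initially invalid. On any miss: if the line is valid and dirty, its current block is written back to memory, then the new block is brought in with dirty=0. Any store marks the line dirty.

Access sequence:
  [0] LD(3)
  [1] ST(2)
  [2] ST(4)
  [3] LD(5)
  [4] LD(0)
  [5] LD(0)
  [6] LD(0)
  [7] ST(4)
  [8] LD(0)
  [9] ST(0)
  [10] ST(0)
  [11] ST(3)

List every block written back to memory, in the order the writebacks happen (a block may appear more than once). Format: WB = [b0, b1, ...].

WB = [2, 4, 4]

  0 | R B3 → L1 miss [-]
  1 | W B2 → L0 miss [D]
  2 | W B4 → L0 miss wb→B2 [D]
  3 | R B5 → L1 miss [-]
  4 | R B0 → L0 miss wb→B4 [-]
  5 | R B0 → L0 hit [-]
  6 | R B0 → L0 hit [-]
  7 | W B4 → L0 miss [D]
  8 | R B0 → L0 miss wb→B4 [-]
  9 | W B0 → L0 hit [D]
  10 | W B0 → L0 hit [D]
  11 | W B3 → L1 miss [D]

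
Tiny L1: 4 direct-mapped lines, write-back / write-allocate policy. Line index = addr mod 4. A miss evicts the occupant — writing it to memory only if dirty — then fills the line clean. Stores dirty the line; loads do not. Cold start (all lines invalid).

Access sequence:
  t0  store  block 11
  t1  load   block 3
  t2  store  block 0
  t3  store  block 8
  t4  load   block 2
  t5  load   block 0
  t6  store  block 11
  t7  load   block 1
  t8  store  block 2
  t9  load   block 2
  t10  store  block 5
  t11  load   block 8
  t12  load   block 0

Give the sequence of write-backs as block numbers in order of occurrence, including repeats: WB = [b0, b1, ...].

WB = [11, 0, 8]

0: W B11 -> L3 miss  d=D]
1: R B3 -> L3 miss wb->B11  d=-]
2: W B0 -> L0 miss  d=D]
3: W B8 -> L0 miss wb->B0  d=D]
4: R B2 -> L2 miss  d=-]
5: R B0 -> L0 miss wb->B8  d=-]
6: W B11 -> L3 miss  d=D]
7: R B1 -> L1 miss  d=-]
8: W B2 -> L2 hit  d=D]
9: R B2 -> L2 hit  d=D]
10: W B5 -> L1 miss  d=D]
11: R B8 -> L0 miss  d=-]
12: R B0 -> L0 miss  d=-]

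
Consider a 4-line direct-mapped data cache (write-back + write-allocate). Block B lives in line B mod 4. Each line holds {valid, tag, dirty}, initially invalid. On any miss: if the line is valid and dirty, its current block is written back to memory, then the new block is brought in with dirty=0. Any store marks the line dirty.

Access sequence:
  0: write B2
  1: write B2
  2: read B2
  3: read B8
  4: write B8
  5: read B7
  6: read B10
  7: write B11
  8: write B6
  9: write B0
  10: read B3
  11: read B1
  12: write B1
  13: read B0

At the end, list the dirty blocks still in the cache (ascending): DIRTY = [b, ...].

  0 | W B2 → L2 miss [D]
  1 | W B2 → L2 hit [D]
  2 | R B2 → L2 hit [D]
  3 | R B8 → L0 miss [-]
  4 | W B8 → L0 hit [D]
  5 | R B7 → L3 miss [-]
  6 | R B10 → L2 miss wb→B2 [-]
  7 | W B11 → L3 miss [D]
  8 | W B6 → L2 miss [D]
  9 | W B0 → L0 miss wb→B8 [D]
  10 | R B3 → L3 miss wb→B11 [-]
  11 | R B1 → L1 miss [-]
  12 | W B1 → L1 hit [D]
  13 | R B0 → L0 hit [D]

DIRTY = [0, 1, 6]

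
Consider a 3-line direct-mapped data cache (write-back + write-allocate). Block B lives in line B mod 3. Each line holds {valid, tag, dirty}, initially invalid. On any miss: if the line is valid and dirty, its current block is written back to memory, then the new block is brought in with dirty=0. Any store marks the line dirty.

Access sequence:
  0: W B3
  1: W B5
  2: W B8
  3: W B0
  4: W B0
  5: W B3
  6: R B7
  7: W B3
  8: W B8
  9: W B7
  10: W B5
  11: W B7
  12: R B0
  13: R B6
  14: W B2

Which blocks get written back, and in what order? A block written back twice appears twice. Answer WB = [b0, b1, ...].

WB = [5, 3, 0, 8, 3, 5]

  0 | W B3 → L0 miss [D]
  1 | W B5 → L2 miss [D]
  2 | W B8 → L2 miss wb→B5 [D]
  3 | W B0 → L0 miss wb→B3 [D]
  4 | W B0 → L0 hit [D]
  5 | W B3 → L0 miss wb→B0 [D]
  6 | R B7 → L1 miss [-]
  7 | W B3 → L0 hit [D]
  8 | W B8 → L2 hit [D]
  9 | W B7 → L1 hit [D]
  10 | W B5 → L2 miss wb→B8 [D]
  11 | W B7 → L1 hit [D]
  12 | R B0 → L0 miss wb→B3 [-]
  13 | R B6 → L0 miss [-]
  14 | W B2 → L2 miss wb→B5 [D]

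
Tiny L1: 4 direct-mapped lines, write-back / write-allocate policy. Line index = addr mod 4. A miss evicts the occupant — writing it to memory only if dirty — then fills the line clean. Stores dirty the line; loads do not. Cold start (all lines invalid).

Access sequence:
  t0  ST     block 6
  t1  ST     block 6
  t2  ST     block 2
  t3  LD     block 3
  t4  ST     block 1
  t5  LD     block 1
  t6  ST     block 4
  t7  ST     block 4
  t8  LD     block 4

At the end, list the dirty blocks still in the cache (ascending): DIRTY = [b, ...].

0: W B6 → L2 miss [D]
1: W B6 → L2 hit [D]
2: W B2 → L2 miss wb→B6 [D]
3: R B3 → L3 miss [-]
4: W B1 → L1 miss [D]
5: R B1 → L1 hit [D]
6: W B4 → L0 miss [D]
7: W B4 → L0 hit [D]
8: R B4 → L0 hit [D]

DIRTY = [1, 2, 4]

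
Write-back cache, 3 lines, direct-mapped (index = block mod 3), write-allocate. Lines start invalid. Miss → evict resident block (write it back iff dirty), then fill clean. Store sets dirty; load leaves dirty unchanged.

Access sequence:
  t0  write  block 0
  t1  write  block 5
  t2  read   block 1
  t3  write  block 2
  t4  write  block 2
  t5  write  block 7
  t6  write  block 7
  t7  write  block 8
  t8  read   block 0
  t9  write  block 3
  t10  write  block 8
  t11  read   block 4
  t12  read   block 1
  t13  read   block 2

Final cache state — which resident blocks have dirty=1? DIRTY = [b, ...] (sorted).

0: W B0 -> L0 miss  d=D]
1: W B5 -> L2 miss  d=D]
2: R B1 -> L1 miss  d=-]
3: W B2 -> L2 miss wb->B5  d=D]
4: W B2 -> L2 hit  d=D]
5: W B7 -> L1 miss  d=D]
6: W B7 -> L1 hit  d=D]
7: W B8 -> L2 miss wb->B2  d=D]
8: R B0 -> L0 hit  d=D]
9: W B3 -> L0 miss wb->B0  d=D]
10: W B8 -> L2 hit  d=D]
11: R B4 -> L1 miss wb->B7  d=-]
12: R B1 -> L1 miss  d=-]
13: R B2 -> L2 miss wb->B8  d=-]

DIRTY = [3]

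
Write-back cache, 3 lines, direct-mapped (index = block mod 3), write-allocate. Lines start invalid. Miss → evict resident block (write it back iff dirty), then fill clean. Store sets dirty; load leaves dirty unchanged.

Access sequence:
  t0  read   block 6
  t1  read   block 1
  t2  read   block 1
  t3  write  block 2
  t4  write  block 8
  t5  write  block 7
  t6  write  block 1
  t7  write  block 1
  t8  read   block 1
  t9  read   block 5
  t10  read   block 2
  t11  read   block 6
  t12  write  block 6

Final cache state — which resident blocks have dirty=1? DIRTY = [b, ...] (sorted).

0: R B6 -> L0 miss  d=-]
1: R B1 -> L1 miss  d=-]
2: R B1 -> L1 hit  d=-]
3: W B2 -> L2 miss  d=D]
4: W B8 -> L2 miss wb->B2  d=D]
5: W B7 -> L1 miss  d=D]
6: W B1 -> L1 miss wb->B7  d=D]
7: W B1 -> L1 hit  d=D]
8: R B1 -> L1 hit  d=D]
9: R B5 -> L2 miss wb->B8  d=-]
10: R B2 -> L2 miss  d=-]
11: R B6 -> L0 hit  d=-]
12: W B6 -> L0 hit  d=D]

DIRTY = [1, 6]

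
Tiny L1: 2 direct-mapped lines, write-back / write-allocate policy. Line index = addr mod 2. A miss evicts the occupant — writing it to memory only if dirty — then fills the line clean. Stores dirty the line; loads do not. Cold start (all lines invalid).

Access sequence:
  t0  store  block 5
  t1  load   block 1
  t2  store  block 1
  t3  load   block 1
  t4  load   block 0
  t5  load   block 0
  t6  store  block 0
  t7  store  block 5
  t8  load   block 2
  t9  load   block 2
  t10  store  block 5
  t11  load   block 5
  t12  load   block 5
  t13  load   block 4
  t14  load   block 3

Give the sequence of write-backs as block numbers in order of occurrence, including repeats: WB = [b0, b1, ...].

0: W B5 -> L1 miss  d=D]
1: R B1 -> L1 miss wb->B5  d=-]
2: W B1 -> L1 hit  d=D]
3: R B1 -> L1 hit  d=D]
4: R B0 -> L0 miss  d=-]
5: R B0 -> L0 hit  d=-]
6: W B0 -> L0 hit  d=D]
7: W B5 -> L1 miss wb->B1  d=D]
8: R B2 -> L0 miss wb->B0  d=-]
9: R B2 -> L0 hit  d=-]
10: W B5 -> L1 hit  d=D]
11: R B5 -> L1 hit  d=D]
12: R B5 -> L1 hit  d=D]
13: R B4 -> L0 miss  d=-]
14: R B3 -> L1 miss wb->B5  d=-]

WB = [5, 1, 0, 5]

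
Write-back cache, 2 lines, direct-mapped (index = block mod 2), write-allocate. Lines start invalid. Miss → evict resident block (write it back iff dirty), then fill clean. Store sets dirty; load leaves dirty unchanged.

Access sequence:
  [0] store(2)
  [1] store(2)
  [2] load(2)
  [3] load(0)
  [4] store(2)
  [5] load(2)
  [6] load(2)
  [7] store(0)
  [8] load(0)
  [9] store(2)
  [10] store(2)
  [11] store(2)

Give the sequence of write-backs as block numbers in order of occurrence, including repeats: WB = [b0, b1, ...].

WB = [2, 2, 0]

  0 | W B2 → L0 miss [D]
  1 | W B2 → L0 hit [D]
  2 | R B2 → L0 hit [D]
  3 | R B0 → L0 miss wb→B2 [-]
  4 | W B2 → L0 miss [D]
  5 | R B2 → L0 hit [D]
  6 | R B2 → L0 hit [D]
  7 | W B0 → L0 miss wb→B2 [D]
  8 | R B0 → L0 hit [D]
  9 | W B2 → L0 miss wb→B0 [D]
  10 | W B2 → L0 hit [D]
  11 | W B2 → L0 hit [D]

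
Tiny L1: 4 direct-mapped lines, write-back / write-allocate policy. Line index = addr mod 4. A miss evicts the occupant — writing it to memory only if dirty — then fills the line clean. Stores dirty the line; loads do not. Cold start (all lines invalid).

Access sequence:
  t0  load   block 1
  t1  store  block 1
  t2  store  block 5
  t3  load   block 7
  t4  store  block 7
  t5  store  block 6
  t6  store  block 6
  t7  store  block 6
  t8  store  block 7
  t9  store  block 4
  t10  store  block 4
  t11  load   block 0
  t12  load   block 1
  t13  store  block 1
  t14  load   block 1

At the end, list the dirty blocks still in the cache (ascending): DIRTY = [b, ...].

DIRTY = [1, 6, 7]

0: R B1 → L1 miss [-]
1: W B1 → L1 hit [D]
2: W B5 → L1 miss wb→B1 [D]
3: R B7 → L3 miss [-]
4: W B7 → L3 hit [D]
5: W B6 → L2 miss [D]
6: W B6 → L2 hit [D]
7: W B6 → L2 hit [D]
8: W B7 → L3 hit [D]
9: W B4 → L0 miss [D]
10: W B4 → L0 hit [D]
11: R B0 → L0 miss wb→B4 [-]
12: R B1 → L1 miss wb→B5 [-]
13: W B1 → L1 hit [D]
14: R B1 → L1 hit [D]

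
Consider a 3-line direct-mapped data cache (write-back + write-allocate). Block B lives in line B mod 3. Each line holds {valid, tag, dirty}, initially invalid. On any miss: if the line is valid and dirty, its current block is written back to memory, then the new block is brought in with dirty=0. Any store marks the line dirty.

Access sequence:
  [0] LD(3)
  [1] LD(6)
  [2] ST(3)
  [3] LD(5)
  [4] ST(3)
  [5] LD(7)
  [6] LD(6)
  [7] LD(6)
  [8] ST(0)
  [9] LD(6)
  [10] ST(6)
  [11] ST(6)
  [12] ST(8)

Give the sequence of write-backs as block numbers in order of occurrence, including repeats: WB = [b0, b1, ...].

0: R B3 → L0 miss [-]
1: R B6 → L0 miss [-]
2: W B3 → L0 miss [D]
3: R B5 → L2 miss [-]
4: W B3 → L0 hit [D]
5: R B7 → L1 miss [-]
6: R B6 → L0 miss wb→B3 [-]
7: R B6 → L0 hit [-]
8: W B0 → L0 miss [D]
9: R B6 → L0 miss wb→B0 [-]
10: W B6 → L0 hit [D]
11: W B6 → L0 hit [D]
12: W B8 → L2 miss [D]

WB = [3, 0]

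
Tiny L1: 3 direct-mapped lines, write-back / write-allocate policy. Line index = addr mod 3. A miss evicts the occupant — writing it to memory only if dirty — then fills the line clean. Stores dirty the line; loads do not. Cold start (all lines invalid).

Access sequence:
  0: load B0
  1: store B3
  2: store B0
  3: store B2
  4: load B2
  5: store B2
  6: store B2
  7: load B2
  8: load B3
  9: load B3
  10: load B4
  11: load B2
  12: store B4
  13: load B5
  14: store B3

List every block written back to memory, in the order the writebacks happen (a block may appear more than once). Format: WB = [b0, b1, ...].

WB = [3, 0, 2]

0: R B0 -> L0 miss  d=-]
1: W B3 -> L0 miss  d=D]
2: W B0 -> L0 miss wb->B3  d=D]
3: W B2 -> L2 miss  d=D]
4: R B2 -> L2 hit  d=D]
5: W B2 -> L2 hit  d=D]
6: W B2 -> L2 hit  d=D]
7: R B2 -> L2 hit  d=D]
8: R B3 -> L0 miss wb->B0  d=-]
9: R B3 -> L0 hit  d=-]
10: R B4 -> L1 miss  d=-]
11: R B2 -> L2 hit  d=D]
12: W B4 -> L1 hit  d=D]
13: R B5 -> L2 miss wb->B2  d=-]
14: W B3 -> L0 hit  d=D]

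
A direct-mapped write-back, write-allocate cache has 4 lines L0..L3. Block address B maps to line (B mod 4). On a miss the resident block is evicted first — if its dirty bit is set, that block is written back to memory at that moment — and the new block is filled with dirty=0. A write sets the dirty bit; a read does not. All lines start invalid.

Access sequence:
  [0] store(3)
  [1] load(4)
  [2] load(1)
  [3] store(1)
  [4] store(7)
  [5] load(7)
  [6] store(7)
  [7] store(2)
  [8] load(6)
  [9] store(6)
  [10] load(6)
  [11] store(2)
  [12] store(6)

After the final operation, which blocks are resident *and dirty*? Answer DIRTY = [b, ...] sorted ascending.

0: W B3 → L3 miss [D]
1: R B4 → L0 miss [-]
2: R B1 → L1 miss [-]
3: W B1 → L1 hit [D]
4: W B7 → L3 miss wb→B3 [D]
5: R B7 → L3 hit [D]
6: W B7 → L3 hit [D]
7: W B2 → L2 miss [D]
8: R B6 → L2 miss wb→B2 [-]
9: W B6 → L2 hit [D]
10: R B6 → L2 hit [D]
11: W B2 → L2 miss wb→B6 [D]
12: W B6 → L2 miss wb→B2 [D]

DIRTY = [1, 6, 7]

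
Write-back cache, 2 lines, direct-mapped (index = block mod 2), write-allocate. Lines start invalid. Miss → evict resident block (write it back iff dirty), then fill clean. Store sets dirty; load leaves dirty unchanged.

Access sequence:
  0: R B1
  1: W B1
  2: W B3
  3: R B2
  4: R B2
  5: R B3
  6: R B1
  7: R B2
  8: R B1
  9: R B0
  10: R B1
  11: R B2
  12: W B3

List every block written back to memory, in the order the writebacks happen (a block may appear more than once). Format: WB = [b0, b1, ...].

WB = [1, 3]

0: R B1 → L1 miss [-]
1: W B1 → L1 hit [D]
2: W B3 → L1 miss wb→B1 [D]
3: R B2 → L0 miss [-]
4: R B2 → L0 hit [-]
5: R B3 → L1 hit [D]
6: R B1 → L1 miss wb→B3 [-]
7: R B2 → L0 hit [-]
8: R B1 → L1 hit [-]
9: R B0 → L0 miss [-]
10: R B1 → L1 hit [-]
11: R B2 → L0 miss [-]
12: W B3 → L1 miss [D]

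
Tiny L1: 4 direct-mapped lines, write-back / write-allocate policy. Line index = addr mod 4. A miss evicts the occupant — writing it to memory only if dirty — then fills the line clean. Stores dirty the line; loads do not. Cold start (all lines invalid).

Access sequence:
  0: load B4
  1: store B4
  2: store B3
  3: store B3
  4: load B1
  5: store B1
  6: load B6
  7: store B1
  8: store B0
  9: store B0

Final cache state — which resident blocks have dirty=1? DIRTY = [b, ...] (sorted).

DIRTY = [0, 1, 3]

0: R B4 → L0 miss [-]
1: W B4 → L0 hit [D]
2: W B3 → L3 miss [D]
3: W B3 → L3 hit [D]
4: R B1 → L1 miss [-]
5: W B1 → L1 hit [D]
6: R B6 → L2 miss [-]
7: W B1 → L1 hit [D]
8: W B0 → L0 miss wb→B4 [D]
9: W B0 → L0 hit [D]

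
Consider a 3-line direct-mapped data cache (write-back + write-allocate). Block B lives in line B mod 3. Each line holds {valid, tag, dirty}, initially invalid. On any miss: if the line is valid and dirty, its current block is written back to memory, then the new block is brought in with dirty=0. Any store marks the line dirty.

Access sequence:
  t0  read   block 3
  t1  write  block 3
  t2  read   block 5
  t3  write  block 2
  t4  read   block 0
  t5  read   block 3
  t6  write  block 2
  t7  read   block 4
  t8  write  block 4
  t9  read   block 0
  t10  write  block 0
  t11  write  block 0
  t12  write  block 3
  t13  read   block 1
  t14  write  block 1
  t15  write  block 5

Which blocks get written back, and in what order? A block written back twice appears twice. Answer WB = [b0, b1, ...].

WB = [3, 0, 4, 2]

0: R B3 -> L0 miss  d=-]
1: W B3 -> L0 hit  d=D]
2: R B5 -> L2 miss  d=-]
3: W B2 -> L2 miss  d=D]
4: R B0 -> L0 miss wb->B3  d=-]
5: R B3 -> L0 miss  d=-]
6: W B2 -> L2 hit  d=D]
7: R B4 -> L1 miss  d=-]
8: W B4 -> L1 hit  d=D]
9: R B0 -> L0 miss  d=-]
10: W B0 -> L0 hit  d=D]
11: W B0 -> L0 hit  d=D]
12: W B3 -> L0 miss wb->B0  d=D]
13: R B1 -> L1 miss wb->B4  d=-]
14: W B1 -> L1 hit  d=D]
15: W B5 -> L2 miss wb->B2  d=D]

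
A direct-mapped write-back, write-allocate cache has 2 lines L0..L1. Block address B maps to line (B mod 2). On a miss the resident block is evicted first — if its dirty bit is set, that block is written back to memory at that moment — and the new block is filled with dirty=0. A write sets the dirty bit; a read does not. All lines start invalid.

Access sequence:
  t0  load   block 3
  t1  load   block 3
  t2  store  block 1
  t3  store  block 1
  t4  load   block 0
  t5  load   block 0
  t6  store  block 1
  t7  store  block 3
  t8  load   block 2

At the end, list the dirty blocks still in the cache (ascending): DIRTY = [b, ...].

DIRTY = [3]

0: R B3 -> L1 miss  d=-]
1: R B3 -> L1 hit  d=-]
2: W B1 -> L1 miss  d=D]
3: W B1 -> L1 hit  d=D]
4: R B0 -> L0 miss  d=-]
5: R B0 -> L0 hit  d=-]
6: W B1 -> L1 hit  d=D]
7: W B3 -> L1 miss wb->B1  d=D]
8: R B2 -> L0 miss  d=-]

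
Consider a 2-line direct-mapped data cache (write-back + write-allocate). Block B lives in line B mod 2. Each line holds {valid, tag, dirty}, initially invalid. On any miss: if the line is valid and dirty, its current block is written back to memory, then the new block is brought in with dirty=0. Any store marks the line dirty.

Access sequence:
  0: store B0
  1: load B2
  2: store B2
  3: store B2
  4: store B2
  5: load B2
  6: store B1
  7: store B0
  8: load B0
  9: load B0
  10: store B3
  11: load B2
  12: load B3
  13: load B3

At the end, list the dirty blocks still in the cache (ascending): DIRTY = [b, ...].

DIRTY = [3]

0: W B0 → L0 miss [D]
1: R B2 → L0 miss wb→B0 [-]
2: W B2 → L0 hit [D]
3: W B2 → L0 hit [D]
4: W B2 → L0 hit [D]
5: R B2 → L0 hit [D]
6: W B1 → L1 miss [D]
7: W B0 → L0 miss wb→B2 [D]
8: R B0 → L0 hit [D]
9: R B0 → L0 hit [D]
10: W B3 → L1 miss wb→B1 [D]
11: R B2 → L0 miss wb→B0 [-]
12: R B3 → L1 hit [D]
13: R B3 → L1 hit [D]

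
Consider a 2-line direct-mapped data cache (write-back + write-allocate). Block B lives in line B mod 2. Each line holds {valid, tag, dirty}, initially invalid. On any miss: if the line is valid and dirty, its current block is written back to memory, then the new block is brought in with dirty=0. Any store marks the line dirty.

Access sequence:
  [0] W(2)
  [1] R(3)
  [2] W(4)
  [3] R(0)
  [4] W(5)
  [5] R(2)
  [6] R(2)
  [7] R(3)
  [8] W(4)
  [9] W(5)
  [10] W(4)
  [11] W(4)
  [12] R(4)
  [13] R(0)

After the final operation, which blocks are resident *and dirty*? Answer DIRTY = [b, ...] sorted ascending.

DIRTY = [5]

0: W B2 -> L0 miss  d=D]
1: R B3 -> L1 miss  d=-]
2: W B4 -> L0 miss wb->B2  d=D]
3: R B0 -> L0 miss wb->B4  d=-]
4: W B5 -> L1 miss  d=D]
5: R B2 -> L0 miss  d=-]
6: R B2 -> L0 hit  d=-]
7: R B3 -> L1 miss wb->B5  d=-]
8: W B4 -> L0 miss  d=D]
9: W B5 -> L1 miss  d=D]
10: W B4 -> L0 hit  d=D]
11: W B4 -> L0 hit  d=D]
12: R B4 -> L0 hit  d=D]
13: R B0 -> L0 miss wb->B4  d=-]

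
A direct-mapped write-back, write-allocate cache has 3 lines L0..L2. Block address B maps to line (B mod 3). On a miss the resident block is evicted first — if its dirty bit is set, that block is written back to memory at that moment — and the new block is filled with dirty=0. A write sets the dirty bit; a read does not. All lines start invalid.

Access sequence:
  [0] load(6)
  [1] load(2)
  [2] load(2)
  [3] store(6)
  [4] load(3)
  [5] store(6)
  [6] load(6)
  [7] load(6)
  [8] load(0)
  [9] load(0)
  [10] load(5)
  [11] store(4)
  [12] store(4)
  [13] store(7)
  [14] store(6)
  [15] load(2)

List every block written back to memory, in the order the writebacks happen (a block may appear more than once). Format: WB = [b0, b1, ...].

  0 | R B6 → L0 miss [-]
  1 | R B2 → L2 miss [-]
  2 | R B2 → L2 hit [-]
  3 | W B6 → L0 hit [D]
  4 | R B3 → L0 miss wb→B6 [-]
  5 | W B6 → L0 miss [D]
  6 | R B6 → L0 hit [D]
  7 | R B6 → L0 hit [D]
  8 | R B0 → L0 miss wb→B6 [-]
  9 | R B0 → L0 hit [-]
  10 | R B5 → L2 miss [-]
  11 | W B4 → L1 miss [D]
  12 | W B4 → L1 hit [D]
  13 | W B7 → L1 miss wb→B4 [D]
  14 | W B6 → L0 miss [D]
  15 | R B2 → L2 miss [-]

WB = [6, 6, 4]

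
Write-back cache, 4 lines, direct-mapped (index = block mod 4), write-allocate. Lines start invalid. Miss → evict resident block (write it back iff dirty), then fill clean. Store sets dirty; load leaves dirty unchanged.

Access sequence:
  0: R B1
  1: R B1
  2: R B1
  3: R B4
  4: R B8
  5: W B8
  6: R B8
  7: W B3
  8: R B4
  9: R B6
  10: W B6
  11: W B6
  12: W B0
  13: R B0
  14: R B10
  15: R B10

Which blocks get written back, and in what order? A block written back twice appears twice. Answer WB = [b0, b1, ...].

0: R B1 -> L1 miss  d=-]
1: R B1 -> L1 hit  d=-]
2: R B1 -> L1 hit  d=-]
3: R B4 -> L0 miss  d=-]
4: R B8 -> L0 miss  d=-]
5: W B8 -> L0 hit  d=D]
6: R B8 -> L0 hit  d=D]
7: W B3 -> L3 miss  d=D]
8: R B4 -> L0 miss wb->B8  d=-]
9: R B6 -> L2 miss  d=-]
10: W B6 -> L2 hit  d=D]
11: W B6 -> L2 hit  d=D]
12: W B0 -> L0 miss  d=D]
13: R B0 -> L0 hit  d=D]
14: R B10 -> L2 miss wb->B6  d=-]
15: R B10 -> L2 hit  d=-]

WB = [8, 6]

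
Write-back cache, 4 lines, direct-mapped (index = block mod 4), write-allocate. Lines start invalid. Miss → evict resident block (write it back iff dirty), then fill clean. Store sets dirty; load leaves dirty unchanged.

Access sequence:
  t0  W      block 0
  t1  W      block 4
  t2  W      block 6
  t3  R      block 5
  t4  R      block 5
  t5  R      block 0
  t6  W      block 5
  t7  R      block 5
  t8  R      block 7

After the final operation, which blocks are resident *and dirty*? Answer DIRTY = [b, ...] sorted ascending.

0: W B0 -> L0 miss  d=D]
1: W B4 -> L0 miss wb->B0  d=D]
2: W B6 -> L2 miss  d=D]
3: R B5 -> L1 miss  d=-]
4: R B5 -> L1 hit  d=-]
5: R B0 -> L0 miss wb->B4  d=-]
6: W B5 -> L1 hit  d=D]
7: R B5 -> L1 hit  d=D]
8: R B7 -> L3 miss  d=-]

DIRTY = [5, 6]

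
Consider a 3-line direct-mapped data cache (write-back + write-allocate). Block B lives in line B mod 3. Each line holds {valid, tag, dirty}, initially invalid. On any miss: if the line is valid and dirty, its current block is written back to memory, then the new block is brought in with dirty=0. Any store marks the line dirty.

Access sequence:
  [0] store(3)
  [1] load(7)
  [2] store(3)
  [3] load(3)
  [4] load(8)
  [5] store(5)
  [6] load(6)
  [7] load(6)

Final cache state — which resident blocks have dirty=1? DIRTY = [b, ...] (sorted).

DIRTY = [5]

0: W B3 → L0 miss [D]
1: R B7 → L1 miss [-]
2: W B3 → L0 hit [D]
3: R B3 → L0 hit [D]
4: R B8 → L2 miss [-]
5: W B5 → L2 miss [D]
6: R B6 → L0 miss wb→B3 [-]
7: R B6 → L0 hit [-]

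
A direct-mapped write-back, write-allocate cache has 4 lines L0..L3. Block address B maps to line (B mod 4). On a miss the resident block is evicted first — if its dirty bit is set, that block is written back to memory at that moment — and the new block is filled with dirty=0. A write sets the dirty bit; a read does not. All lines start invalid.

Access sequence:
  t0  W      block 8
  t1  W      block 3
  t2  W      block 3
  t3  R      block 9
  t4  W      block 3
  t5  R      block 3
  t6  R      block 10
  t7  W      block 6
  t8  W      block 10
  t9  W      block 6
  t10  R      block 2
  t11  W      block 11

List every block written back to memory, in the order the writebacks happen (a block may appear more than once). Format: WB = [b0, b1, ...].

WB = [6, 10, 6, 3]

  0 | W B8 → L0 miss [D]
  1 | W B3 → L3 miss [D]
  2 | W B3 → L3 hit [D]
  3 | R B9 → L1 miss [-]
  4 | W B3 → L3 hit [D]
  5 | R B3 → L3 hit [D]
  6 | R B10 → L2 miss [-]
  7 | W B6 → L2 miss [D]
  8 | W B10 → L2 miss wb→B6 [D]
  9 | W B6 → L2 miss wb→B10 [D]
  10 | R B2 → L2 miss wb→B6 [-]
  11 | W B11 → L3 miss wb→B3 [D]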